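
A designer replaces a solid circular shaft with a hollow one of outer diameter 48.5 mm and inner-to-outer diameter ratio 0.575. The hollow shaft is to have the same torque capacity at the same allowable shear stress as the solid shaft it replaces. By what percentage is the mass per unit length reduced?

Equal τ_max and T ⇒ the solid shaft needs d_s³ = d_o³(1−k⁴), so d_s = 48.5·(1−0.575⁴)^(1/3) = 46.66 mm.
Area ratio A_h/A_s = d_o²(1−k²)/d_s² = (1−k²)/(1−k⁴)^(2/3) = 0.7231.
Mass saving = 1 − 0.7231 = 27.7 %.

27.7 %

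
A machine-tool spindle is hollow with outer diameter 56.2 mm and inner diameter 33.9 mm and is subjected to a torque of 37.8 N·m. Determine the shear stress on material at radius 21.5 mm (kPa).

956 kPa

J = π(d_o⁴ − d_i⁴)/32 = π(0.0562⁴ − 0.0339⁴)/32 = 8.497×10^-7 m⁴.
Shear stress varies linearly with radius: τ = T·r/J = 37.80 × 0.0215 / 8.497×10^-7 = 9.564×10^5 Pa.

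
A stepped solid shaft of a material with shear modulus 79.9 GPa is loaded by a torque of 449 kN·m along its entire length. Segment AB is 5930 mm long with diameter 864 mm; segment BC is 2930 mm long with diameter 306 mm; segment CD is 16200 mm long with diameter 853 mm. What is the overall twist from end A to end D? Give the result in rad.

J_AB = π(0.864)⁴/32 = 0.0547 m⁴; J_BC = π(0.306)⁴/32 = 8.61×10^-4 m⁴; J_CD = π(0.853)⁴/32 = 0.0520 m⁴.
θ = (T/G)·Σ L_i/J_i = (449000/79.9×10⁹)·(5.93/0.0547 + 2.93/8.61×10^-4 + 16.2/0.0520) = 0.02149 rad.

0.0215 rad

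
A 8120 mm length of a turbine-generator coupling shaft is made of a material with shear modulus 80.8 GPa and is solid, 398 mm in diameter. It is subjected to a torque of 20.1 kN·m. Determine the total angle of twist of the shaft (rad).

8.20e-4 rad

J = πd⁴/32 = π(0.398)⁴/32 = 2.463×10^-3 m⁴.
θ = T·L/(G·J) = 20100 × 8.12 / (80.8×10⁹ × 2.463×10^-3) = 8.200×10^-4 rad.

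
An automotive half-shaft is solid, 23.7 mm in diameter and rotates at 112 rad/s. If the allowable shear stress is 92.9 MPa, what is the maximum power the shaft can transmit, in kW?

J = πd⁴/32 = π(0.0237)⁴/32 = 3.097×10^-8 m⁴.
T_max = τ_allow·J/r = 9.29×10^7 × 3.097×10^-8 / 0.0118 = 242.8 N·m.
ω = 112 rad/s, so P_max = T_max·ω = 2.720×10^4 W.

27.2 kW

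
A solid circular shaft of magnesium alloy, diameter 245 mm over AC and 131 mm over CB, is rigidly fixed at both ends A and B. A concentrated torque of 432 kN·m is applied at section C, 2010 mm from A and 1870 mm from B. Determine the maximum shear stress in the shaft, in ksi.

Compatibility: T_A·a/J_AC = T_B·b/J_CB with T_A + T_B = T₀.
J_AC = 3.54×10^-4 m⁴, J_CB = 2.89×10^-5 m⁴, so T_A = T₀·(J_AC/a)/((J_AC/a)+(J_CB/b)) = 397100 N·m, T_B = 34890 N·m.
τ in each portion: τ_AC = 1.38×10^8 Pa, τ_CB = 7.90×10^7 Pa; maximum is in AC.
τ_max = T_AC·r/J = 397100·0.122/3.54×10^-4 = 1.375×10^8 Pa.

19.9 ksi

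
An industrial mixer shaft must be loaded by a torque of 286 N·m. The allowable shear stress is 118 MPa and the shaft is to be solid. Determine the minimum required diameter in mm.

23.1 mm

For a solid shaft τ_max = 16T/(πd³), so d = (16T/(π τ_allow))^(1/3) = (16·286.0/(π·1.18×10^8))^(1/3) = 0.02311 m.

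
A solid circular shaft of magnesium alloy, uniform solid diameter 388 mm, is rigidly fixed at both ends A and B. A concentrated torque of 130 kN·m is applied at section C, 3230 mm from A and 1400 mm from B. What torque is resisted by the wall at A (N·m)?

39300 N·m

With uniform GJ and both ends fixed, compatibility θ_AC = θ_CB gives T_A·a = T_B·b, together with T_A + T_B = T₀.
T_A = T₀·b/(a+b) = 130000·1400/4630 = 39310 N·m; T_B = 90690 N·m.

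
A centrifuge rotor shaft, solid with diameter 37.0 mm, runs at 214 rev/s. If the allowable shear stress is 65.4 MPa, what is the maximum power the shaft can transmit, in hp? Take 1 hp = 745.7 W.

1170 hp

J = πd⁴/32 = π(0.0370)⁴/32 = 1.840×10^-7 m⁴.
T_max = τ_allow·J/r = 6.54×10^7 × 1.840×10^-7 / 0.0185 = 650.4 N·m.
ω = 2π·214 = 1345 rad/s, so P_max = T_max·ω = 8.746×10^5 W.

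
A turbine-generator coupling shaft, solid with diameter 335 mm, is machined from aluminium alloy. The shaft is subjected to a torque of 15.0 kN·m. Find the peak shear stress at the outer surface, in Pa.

2.03e6 Pa

J = πd⁴/32 = π(0.335)⁴/32 = 1.236×10^-3 m⁴.
τ_max = T·r/J = 15000 × 0.168 / 1.236×10^-3 = 2.032×10^6 Pa.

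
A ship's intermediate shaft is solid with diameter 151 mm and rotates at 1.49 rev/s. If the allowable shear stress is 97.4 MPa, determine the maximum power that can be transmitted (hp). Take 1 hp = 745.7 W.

J = πd⁴/32 = π(0.151)⁴/32 = 5.104×10^-5 m⁴.
T_max = τ_allow·J/r = 9.74×10^7 × 5.104×10^-5 / 0.0755 = 65840 N·m.
ω = 2π·1.49 = 9.362 rad/s, so P_max = T_max·ω = 6.164×10^5 W.

827 hp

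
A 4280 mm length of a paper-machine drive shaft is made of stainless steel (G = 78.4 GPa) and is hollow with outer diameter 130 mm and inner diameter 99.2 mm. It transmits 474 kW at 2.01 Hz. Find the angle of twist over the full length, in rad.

0.111 rad

ω = 2π·2.01 = 12.63 rad/s, so T = P/ω = 474×10³ / 12.63 = 37530 N·m.
J = π(d_o⁴ − d_i⁴)/32 = π(0.130⁴ − 0.0992⁴)/32 = 1.853×10^-5 m⁴.
θ = T·L/(G·J) = 37530 × 4.28 / (78.4×10⁹ × 1.853×10^-5) = 0.1106 rad.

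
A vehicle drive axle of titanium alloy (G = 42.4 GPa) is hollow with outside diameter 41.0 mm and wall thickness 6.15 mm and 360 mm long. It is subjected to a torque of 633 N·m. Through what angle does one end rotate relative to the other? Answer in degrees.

J = π(d_o⁴ − d_i⁴)/32 = π(0.0410⁴ − 0.0287⁴)/32 = 2.108×10^-7 m⁴.
θ = T·L/(G·J) = 633.0 × 0.360 / (42.4×10⁹ × 2.108×10^-7) = 0.02549 rad.

1.46°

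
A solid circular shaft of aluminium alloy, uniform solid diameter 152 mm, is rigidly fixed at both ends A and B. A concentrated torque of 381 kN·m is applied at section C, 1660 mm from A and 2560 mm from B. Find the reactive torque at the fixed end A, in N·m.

231000 N·m

With uniform GJ and both ends fixed, compatibility θ_AC = θ_CB gives T_A·a = T_B·b, together with T_A + T_B = T₀.
T_A = T₀·b/(a+b) = 381000·2560/4220 = 231100 N·m; T_B = 149900 N·m.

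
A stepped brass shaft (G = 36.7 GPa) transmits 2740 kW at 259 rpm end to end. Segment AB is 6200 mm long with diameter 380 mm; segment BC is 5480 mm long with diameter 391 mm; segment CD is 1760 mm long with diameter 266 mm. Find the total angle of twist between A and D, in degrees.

1.42°

ω = 2π·259/60 = 27.12 rad/s, so T = P/ω = 2740×10³ / 27.12 = 101000 N·m.
J_AB = π(0.380)⁴/32 = 2.05×10^-3 m⁴; J_BC = π(0.391)⁴/32 = 2.29×10^-3 m⁴; J_CD = π(0.266)⁴/32 = 4.92×10^-4 m⁴.
θ = (T/G)·Σ L_i/J_i = (101000/36.7×10⁹)·(6.20/2.05×10^-3 + 5.48/2.29×10^-3 + 1.76/4.92×10^-4) = 0.02477 rad.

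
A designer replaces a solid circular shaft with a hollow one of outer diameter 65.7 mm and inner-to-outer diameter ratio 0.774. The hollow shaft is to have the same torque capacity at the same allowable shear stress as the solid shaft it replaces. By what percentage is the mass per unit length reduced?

Equal τ_max and T ⇒ the solid shaft needs d_s³ = d_o³(1−k⁴), so d_s = 65.7·(1−0.774⁴)^(1/3) = 56.65 mm.
Area ratio A_h/A_s = d_o²(1−k²)/d_s² = (1−k²)/(1−k⁴)^(2/3) = 0.5392.
Mass saving = 1 − 0.5392 = 46.1 %.

46.1 %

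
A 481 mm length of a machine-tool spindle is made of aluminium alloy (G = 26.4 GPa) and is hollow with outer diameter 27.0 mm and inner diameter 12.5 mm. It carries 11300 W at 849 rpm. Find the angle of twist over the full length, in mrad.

ω = 2π·849/60 = 88.91 rad/s, so T = P/ω = 11300 / 88.91 = 127.1 N·m.
J = π(d_o⁴ − d_i⁴)/32 = π(0.0270⁴ − 0.0125⁴)/32 = 4.978×10^-8 m⁴.
θ = T·L/(G·J) = 127.1 × 0.481 / (26.4×10⁹ × 4.978×10^-8) = 0.04652 rad.

46.5 mrad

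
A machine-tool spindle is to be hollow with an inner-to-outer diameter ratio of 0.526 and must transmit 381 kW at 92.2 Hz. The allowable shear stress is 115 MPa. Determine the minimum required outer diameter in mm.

ω = 2π·92.2 = 579.3 rad/s, so T = P/ω = 381×10³ / 579.3 = 657.7 N·m.
For a hollow shaft with d_i/d_o = 0.526: τ_max = 16T/(π d_o³ (1−k⁴)), so d_o = [16T/(π τ_allow (1−k⁴))]^(1/3) = [16·657.7/(π·1.15×10^8·0.9235)]^(1/3) = 0.03160 m.

31.6 mm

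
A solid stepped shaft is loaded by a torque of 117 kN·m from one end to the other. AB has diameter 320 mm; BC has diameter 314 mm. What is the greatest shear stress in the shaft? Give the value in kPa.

Under the same torque, τ_max = 16T/(πd³) is largest where d is smallest — segment BC (d = 314 mm).
τ_max = 16·117000/(π·(0.314)³) = 1.925×10^7 Pa.

19200 kPa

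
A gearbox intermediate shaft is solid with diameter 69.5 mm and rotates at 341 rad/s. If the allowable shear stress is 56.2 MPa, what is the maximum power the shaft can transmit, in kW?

J = πd⁴/32 = π(0.0695)⁴/32 = 2.291×10^-6 m⁴.
T_max = τ_allow·J/r = 5.62×10^7 × 2.291×10^-6 / 0.0348 = 3704 N·m.
ω = 341 rad/s, so P_max = T_max·ω = 1.263×10^6 W.

1260 kW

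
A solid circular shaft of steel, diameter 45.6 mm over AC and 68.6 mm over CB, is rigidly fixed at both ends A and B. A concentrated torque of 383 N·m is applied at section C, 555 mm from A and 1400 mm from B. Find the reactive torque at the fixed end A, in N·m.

126 N·m

Compatibility: T_A·a/J_AC = T_B·b/J_CB with T_A + T_B = T₀.
J_AC = 4.24×10^-7 m⁴, J_CB = 2.17×10^-6 m⁴, so T_A = T₀·(J_AC/a)/((J_AC/a)+(J_CB/b)) = 126.4 N·m, T_B = 256.6 N·m.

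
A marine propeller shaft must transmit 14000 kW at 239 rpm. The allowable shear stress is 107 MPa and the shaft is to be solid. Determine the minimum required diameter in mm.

ω = 2π·239/60 = 25.03 rad/s, so T = P/ω = 14000×10³ / 25.03 = 559400 N·m.
For a solid shaft τ_max = 16T/(πd³), so d = (16T/(π τ_allow))^(1/3) = (16·559400/(π·1.07×10^8))^(1/3) = 0.2986 m.

299 mm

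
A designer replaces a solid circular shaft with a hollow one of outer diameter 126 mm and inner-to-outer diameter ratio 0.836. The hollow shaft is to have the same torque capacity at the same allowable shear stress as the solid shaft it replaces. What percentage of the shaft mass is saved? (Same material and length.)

52.9 %

Equal τ_max and T ⇒ the solid shaft needs d_s³ = d_o³(1−k⁴), so d_s = 126·(1−0.836⁴)^(1/3) = 100.8 mm.
Area ratio A_h/A_s = d_o²(1−k²)/d_s² = (1−k²)/(1−k⁴)^(2/3) = 0.4708.
Mass saving = 1 − 0.4708 = 52.9 %.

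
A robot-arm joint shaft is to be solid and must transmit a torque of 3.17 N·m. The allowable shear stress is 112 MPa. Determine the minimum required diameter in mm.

5.24 mm

For a solid shaft τ_max = 16T/(πd³), so d = (16T/(π τ_allow))^(1/3) = (16·3.170/(π·1.12×10^8))^(1/3) = 0.005243 m.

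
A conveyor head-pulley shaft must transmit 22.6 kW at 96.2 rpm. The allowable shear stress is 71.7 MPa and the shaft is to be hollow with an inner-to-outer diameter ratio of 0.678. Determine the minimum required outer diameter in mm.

ω = 2π·96.2/60 = 10.07 rad/s, so T = P/ω = 22.6×10³ / 10.07 = 2243 N·m.
For a hollow shaft with d_i/d_o = 0.678: τ_max = 16T/(π d_o³ (1−k⁴)), so d_o = [16T/(π τ_allow (1−k⁴))]^(1/3) = [16·2243/(π·7.17×10^7·0.7887)]^(1/3) = 0.05868 m.

58.7 mm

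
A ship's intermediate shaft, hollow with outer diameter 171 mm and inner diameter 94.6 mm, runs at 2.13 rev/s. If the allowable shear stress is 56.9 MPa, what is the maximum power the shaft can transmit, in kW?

J = π(d_o⁴ − d_i⁴)/32 = π(0.171⁴ − 0.0946⁴)/32 = 7.608×10^-5 m⁴.
T_max = τ_allow·J/r = 5.69×10^7 × 7.608×10^-5 / 0.0855 = 50630 N·m.
ω = 2π·2.13 = 13.38 rad/s, so P_max = T_max·ω = 6.776×10^5 W.

678 kW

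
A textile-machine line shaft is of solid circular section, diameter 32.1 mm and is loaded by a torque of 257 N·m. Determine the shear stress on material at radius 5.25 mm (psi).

J = πd⁴/32 = π(0.0321)⁴/32 = 1.042×10^-7 m⁴.
Shear stress varies linearly with radius: τ = T·r/J = 257.0 × 0.00525 / 1.042×10^-7 = 1.294×10^7 Pa.

1880 psi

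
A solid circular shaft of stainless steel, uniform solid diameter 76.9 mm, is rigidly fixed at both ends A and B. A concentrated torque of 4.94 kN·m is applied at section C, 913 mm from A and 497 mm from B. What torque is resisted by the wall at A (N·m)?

With uniform GJ and both ends fixed, compatibility θ_AC = θ_CB gives T_A·a = T_B·b, together with T_A + T_B = T₀.
T_A = T₀·b/(a+b) = 4940·497/1410 = 1741 N·m; T_B = 3199 N·m.

1740 N·m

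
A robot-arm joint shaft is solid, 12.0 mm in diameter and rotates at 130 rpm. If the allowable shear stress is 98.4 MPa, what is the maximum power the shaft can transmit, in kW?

0.455 kW

J = πd⁴/32 = π(0.0120)⁴/32 = 2.036×10^-9 m⁴.
T_max = τ_allow·J/r = 9.84×10^7 × 2.036×10^-9 / 0.00600 = 33.39 N·m.
ω = 2π·130/60 = 13.61 rad/s, so P_max = T_max·ω = 454.5 W.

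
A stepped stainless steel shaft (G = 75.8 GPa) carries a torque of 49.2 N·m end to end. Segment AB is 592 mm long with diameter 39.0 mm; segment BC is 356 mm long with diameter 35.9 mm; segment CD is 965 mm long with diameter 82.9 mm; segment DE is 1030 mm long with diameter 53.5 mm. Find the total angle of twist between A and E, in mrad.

J_AB = π(0.0390)⁴/32 = 2.27×10^-7 m⁴; J_BC = π(0.0359)⁴/32 = 1.63×10^-7 m⁴; J_CD = π(0.0829)⁴/32 = 4.64×10^-6 m⁴; J_DE = π(0.0535)⁴/32 = 8.04×10^-7 m⁴.
θ = (T/G)·Σ L_i/J_i = (49.20/75.8×10⁹)·(0.592/2.27×10^-7 + 0.356/1.63×10^-7 + 0.965/4.64×10^-6 + 1.03/8.04×10^-7) = 4.075×10^-3 rad.

4.08 mrad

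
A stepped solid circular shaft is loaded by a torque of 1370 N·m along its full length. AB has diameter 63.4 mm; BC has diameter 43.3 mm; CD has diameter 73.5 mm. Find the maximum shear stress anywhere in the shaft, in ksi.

12.5 ksi

Under the same torque, τ_max = 16T/(πd³) is largest where d is smallest — segment BC (d = 43.3 mm).
τ_max = 16·1370/(π·(0.0433)³) = 8.595×10^7 Pa.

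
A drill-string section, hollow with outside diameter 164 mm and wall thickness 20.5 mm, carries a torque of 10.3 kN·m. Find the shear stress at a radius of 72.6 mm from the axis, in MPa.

J = π(d_o⁴ − d_i⁴)/32 = π(0.164⁴ − 0.123⁴)/32 = 4.855×10^-5 m⁴.
Shear stress varies linearly with radius: τ = T·r/J = 10300 × 0.0726 / 4.855×10^-5 = 1.540×10^7 Pa.

15.4 MPa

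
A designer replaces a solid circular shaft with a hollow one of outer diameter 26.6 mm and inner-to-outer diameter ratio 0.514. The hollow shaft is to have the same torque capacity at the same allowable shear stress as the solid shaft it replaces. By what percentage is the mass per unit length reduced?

Equal τ_max and T ⇒ the solid shaft needs d_s³ = d_o³(1−k⁴), so d_s = 26.6·(1−0.514⁴)^(1/3) = 25.97 mm.
Area ratio A_h/A_s = d_o²(1−k²)/d_s² = (1−k²)/(1−k⁴)^(2/3) = 0.7722.
Mass saving = 1 − 0.7722 = 22.8 %.

22.8 %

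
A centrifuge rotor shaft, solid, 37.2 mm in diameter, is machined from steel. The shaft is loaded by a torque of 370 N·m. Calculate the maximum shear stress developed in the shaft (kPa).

J = πd⁴/32 = π(0.0372)⁴/32 = 1.880×10^-7 m⁴.
τ_max = T·r/J = 370.0 × 0.0186 / 1.880×10^-7 = 3.661×10^7 Pa.

36600 kPa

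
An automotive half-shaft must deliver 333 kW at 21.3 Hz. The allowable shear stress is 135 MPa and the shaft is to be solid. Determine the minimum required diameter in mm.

45.4 mm

ω = 2π·21.3 = 133.8 rad/s, so T = P/ω = 333×10³ / 133.8 = 2488 N·m.
For a solid shaft τ_max = 16T/(πd³), so d = (16T/(π τ_allow))^(1/3) = (16·2488/(π·1.35×10^8))^(1/3) = 0.04545 m.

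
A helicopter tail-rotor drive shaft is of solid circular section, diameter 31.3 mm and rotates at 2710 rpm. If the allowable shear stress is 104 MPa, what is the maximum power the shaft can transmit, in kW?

J = πd⁴/32 = π(0.0313)⁴/32 = 9.423×10^-8 m⁴.
T_max = τ_allow·J/r = 1.04×10^8 × 9.423×10^-8 / 0.0157 = 626.2 N·m.
ω = 2π·2710/60 = 283.8 rad/s, so P_max = T_max·ω = 1.777×10^5 W.

178 kW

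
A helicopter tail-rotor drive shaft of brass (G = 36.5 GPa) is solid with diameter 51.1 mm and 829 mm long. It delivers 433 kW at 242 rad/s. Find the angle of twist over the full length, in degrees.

ω = 242 rad/s, so T = P/ω = 433×10³ / 242.0 = 1789 N·m.
J = πd⁴/32 = π(0.0511)⁴/32 = 6.694×10^-7 m⁴.
θ = T·L/(G·J) = 1789 × 0.829 / (36.5×10⁹ × 6.694×10^-7) = 0.06071 rad.

3.48°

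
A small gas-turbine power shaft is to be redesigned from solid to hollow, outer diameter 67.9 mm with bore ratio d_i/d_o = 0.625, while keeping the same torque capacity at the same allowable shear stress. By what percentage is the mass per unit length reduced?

Equal τ_max and T ⇒ the solid shaft needs d_s³ = d_o³(1−k⁴), so d_s = 67.9·(1−0.625⁴)^(1/3) = 64.25 mm.
Area ratio A_h/A_s = d_o²(1−k²)/d_s² = (1−k²)/(1−k⁴)^(2/3) = 0.6805.
Mass saving = 1 − 0.6805 = 32.0 %.

32.0 %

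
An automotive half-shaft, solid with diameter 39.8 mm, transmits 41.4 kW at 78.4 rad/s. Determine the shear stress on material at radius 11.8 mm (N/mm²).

25.3 N/mm²

ω = 78.4 rad/s, so T = P/ω = 41.4×10³ / 78.40 = 528.1 N·m.
J = πd⁴/32 = π(0.0398)⁴/32 = 2.463×10^-7 m⁴.
Shear stress varies linearly with radius: τ = T·r/J = 528.1 × 0.0118 / 2.463×10^-7 = 2.529×10^7 Pa.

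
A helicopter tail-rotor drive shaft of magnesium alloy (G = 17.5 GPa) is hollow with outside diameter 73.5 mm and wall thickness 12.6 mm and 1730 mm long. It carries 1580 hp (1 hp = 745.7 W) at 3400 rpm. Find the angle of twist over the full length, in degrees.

8.04°

ω = 2π·3400/60 = 356.0 rad/s, so T = P/ω = 1580×745.7 / 356.0 = 3309 N·m.
J = π(d_o⁴ − d_i⁴)/32 = π(0.0735⁴ − 0.0483⁴)/32 = 2.331×10^-6 m⁴.
θ = T·L/(G·J) = 3309 × 1.73 / (17.5×10⁹ × 2.331×10^-6) = 0.1403 rad.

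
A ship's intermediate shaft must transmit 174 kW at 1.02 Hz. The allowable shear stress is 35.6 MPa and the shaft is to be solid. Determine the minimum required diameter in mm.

157 mm

ω = 2π·1.02 = 6.409 rad/s, so T = P/ω = 174×10³ / 6.409 = 27150 N·m.
For a solid shaft τ_max = 16T/(πd³), so d = (16T/(π τ_allow))^(1/3) = (16·27150/(π·3.56×10^7))^(1/3) = 0.1572 m.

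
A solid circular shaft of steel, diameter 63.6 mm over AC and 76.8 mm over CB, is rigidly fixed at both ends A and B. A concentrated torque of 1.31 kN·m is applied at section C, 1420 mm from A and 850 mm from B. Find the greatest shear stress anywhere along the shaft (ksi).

1.67 ksi

Compatibility: T_A·a/J_AC = T_B·b/J_CB with T_A + T_B = T₀.
J_AC = 1.61×10^-6 m⁴, J_CB = 3.42×10^-6 m⁴, so T_A = T₀·(J_AC/a)/((J_AC/a)+(J_CB/b)) = 287.8 N·m, T_B = 1022 N·m.
τ in each portion: τ_AC = 5.70×10^6 Pa, τ_CB = 1.15×10^7 Pa; maximum is in CB.
τ_max = T_CB·r/J = 1022·0.0384/3.42×10^-6 = 1.149×10^7 Pa.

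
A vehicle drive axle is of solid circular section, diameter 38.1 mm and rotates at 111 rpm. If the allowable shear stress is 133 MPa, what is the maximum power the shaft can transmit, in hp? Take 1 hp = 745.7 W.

22.5 hp

J = πd⁴/32 = π(0.0381)⁴/32 = 2.069×10^-7 m⁴.
T_max = τ_allow·J/r = 1.33×10^8 × 2.069×10^-7 / 0.0191 = 1444 N·m.
ω = 2π·111/60 = 11.62 rad/s, so P_max = T_max·ω = 1.679×10^4 W.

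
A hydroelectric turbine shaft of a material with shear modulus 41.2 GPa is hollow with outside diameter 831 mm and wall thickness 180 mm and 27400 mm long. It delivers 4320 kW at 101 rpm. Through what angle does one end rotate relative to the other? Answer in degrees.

0.371°

ω = 2π·101/60 = 10.58 rad/s, so T = P/ω = 4320×10³ / 10.58 = 408400 N·m.
J = π(d_o⁴ − d_i⁴)/32 = π(0.831⁴ − 0.471⁴)/32 = 0.04199 m⁴.
θ = T·L/(G·J) = 408400 × 27.4 / (41.2×10⁹ × 0.04199) = 6.470×10^-3 rad.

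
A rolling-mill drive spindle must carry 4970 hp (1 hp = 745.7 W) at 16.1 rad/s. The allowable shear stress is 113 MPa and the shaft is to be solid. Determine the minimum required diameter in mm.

ω = 16.1 rad/s, so T = P/ω = 4970×745.7 / 16.10 = 230200 N·m.
For a solid shaft τ_max = 16T/(πd³), so d = (16T/(π τ_allow))^(1/3) = (16·230200/(π·1.13×10^8))^(1/3) = 0.2181 m.

218 mm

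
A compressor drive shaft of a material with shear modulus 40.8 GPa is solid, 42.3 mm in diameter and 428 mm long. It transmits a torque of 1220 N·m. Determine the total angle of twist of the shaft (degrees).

J = πd⁴/32 = π(0.0423)⁴/32 = 3.143×10^-7 m⁴.
θ = T·L/(G·J) = 1220 × 0.428 / (40.8×10⁹ × 3.143×10^-7) = 0.04072 rad.

2.33°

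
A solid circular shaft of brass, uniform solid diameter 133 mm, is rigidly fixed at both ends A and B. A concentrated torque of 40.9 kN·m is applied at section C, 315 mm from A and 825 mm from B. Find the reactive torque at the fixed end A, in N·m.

With uniform GJ and both ends fixed, compatibility θ_AC = θ_CB gives T_A·a = T_B·b, together with T_A + T_B = T₀.
T_A = T₀·b/(a+b) = 40900·825/1140 = 29600 N·m; T_B = 11300 N·m.

29600 N·m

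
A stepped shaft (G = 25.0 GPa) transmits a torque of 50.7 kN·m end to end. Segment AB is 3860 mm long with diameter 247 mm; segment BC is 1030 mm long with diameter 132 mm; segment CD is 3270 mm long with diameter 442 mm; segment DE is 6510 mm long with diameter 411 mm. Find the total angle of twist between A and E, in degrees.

J_AB = π(0.247)⁴/32 = 3.65×10^-4 m⁴; J_BC = π(0.132)⁴/32 = 2.98×10^-5 m⁴; J_CD = π(0.442)⁴/32 = 3.75×10^-3 m⁴; J_DE = π(0.411)⁴/32 = 2.80×10^-3 m⁴.
θ = (T/G)·Σ L_i/J_i = (50700/25.0×10⁹)·(3.86/3.65×10^-4 + 1.03/2.98×10^-5 + 3.27/3.75×10^-3 + 6.51/2.80×10^-3) = 0.09799 rad.

5.61°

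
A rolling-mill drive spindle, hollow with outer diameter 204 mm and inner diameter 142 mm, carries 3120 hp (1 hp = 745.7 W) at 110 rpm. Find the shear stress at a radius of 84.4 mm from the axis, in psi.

ω = 2π·110/60 = 11.52 rad/s, so T = P/ω = 3120×745.7 / 11.52 = 202000 N·m.
J = π(d_o⁴ − d_i⁴)/32 = π(0.204⁴ − 0.142⁴)/32 = 1.301×10^-4 m⁴.
Shear stress varies linearly with radius: τ = T·r/J = 202000 × 0.0844 / 1.301×10^-4 = 1.310×10^8 Pa.

19000 psi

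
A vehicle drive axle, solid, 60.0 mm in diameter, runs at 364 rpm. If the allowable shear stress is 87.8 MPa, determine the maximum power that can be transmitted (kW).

142 kW

J = πd⁴/32 = π(0.0600)⁴/32 = 1.272×10^-6 m⁴.
T_max = τ_allow·J/r = 8.78×10^7 × 1.272×10^-6 / 0.0300 = 3724 N·m.
ω = 2π·364/60 = 38.12 rad/s, so P_max = T_max·ω = 1.419×10^5 W.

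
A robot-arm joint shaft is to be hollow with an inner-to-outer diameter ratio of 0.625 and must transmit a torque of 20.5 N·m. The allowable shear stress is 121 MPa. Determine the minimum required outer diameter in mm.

For a hollow shaft with d_i/d_o = 0.625: τ_max = 16T/(π d_o³ (1−k⁴)), so d_o = [16T/(π τ_allow (1−k⁴))]^(1/3) = [16·20.50/(π·1.21×10^8·0.8474)]^(1/3) = 0.01006 m.

10.1 mm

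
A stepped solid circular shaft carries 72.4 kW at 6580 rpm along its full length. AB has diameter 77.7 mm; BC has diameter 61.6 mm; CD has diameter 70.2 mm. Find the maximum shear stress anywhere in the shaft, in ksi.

0.332 ksi

ω = 2π·6580/60 = 689.1 rad/s, so T = P/ω = 72.4×10³ / 689.1 = 105.1 N·m.
Under the same torque, τ_max = 16T/(πd³) is largest where d is smallest — segment BC (d = 61.6 mm).
τ_max = 16·105.1/(π·(0.0616)³) = 2.289×10^6 Pa.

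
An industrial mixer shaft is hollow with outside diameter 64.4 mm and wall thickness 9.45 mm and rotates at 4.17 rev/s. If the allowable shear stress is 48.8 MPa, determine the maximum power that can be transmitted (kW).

50.3 kW

J = π(d_o⁴ − d_i⁴)/32 = π(0.0644⁴ − 0.0455⁴)/32 = 1.268×10^-6 m⁴.
T_max = τ_allow·J/r = 4.88×10^7 × 1.268×10^-6 / 0.0322 = 1922 N·m.
ω = 2π·4.17 = 26.20 rad/s, so P_max = T_max·ω = 5.035×10^4 W.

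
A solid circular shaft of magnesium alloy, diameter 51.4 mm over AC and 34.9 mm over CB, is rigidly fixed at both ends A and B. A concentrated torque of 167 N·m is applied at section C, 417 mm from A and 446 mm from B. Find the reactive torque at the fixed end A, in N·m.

139 N·m

Compatibility: T_A·a/J_AC = T_B·b/J_CB with T_A + T_B = T₀.
J_AC = 6.85×10^-7 m⁴, J_CB = 1.46×10^-7 m⁴, so T_A = T₀·(J_AC/a)/((J_AC/a)+(J_CB/b)) = 139.3 N·m, T_B = 27.69 N·m.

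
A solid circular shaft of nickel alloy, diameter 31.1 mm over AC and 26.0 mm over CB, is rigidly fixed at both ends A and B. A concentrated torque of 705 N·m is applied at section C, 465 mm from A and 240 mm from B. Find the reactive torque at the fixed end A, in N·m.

362 N·m

Compatibility: T_A·a/J_AC = T_B·b/J_CB with T_A + T_B = T₀.
J_AC = 9.18×10^-8 m⁴, J_CB = 4.49×10^-8 m⁴, so T_A = T₀·(J_AC/a)/((J_AC/a)+(J_CB/b)) = 362.2 N·m, T_B = 342.8 N·m.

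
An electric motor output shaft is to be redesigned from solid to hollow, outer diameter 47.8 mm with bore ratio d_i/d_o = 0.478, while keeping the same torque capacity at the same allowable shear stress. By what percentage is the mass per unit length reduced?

Equal τ_max and T ⇒ the solid shaft needs d_s³ = d_o³(1−k⁴), so d_s = 47.8·(1−0.478⁴)^(1/3) = 46.95 mm.
Area ratio A_h/A_s = d_o²(1−k²)/d_s² = (1−k²)/(1−k⁴)^(2/3) = 0.7996.
Mass saving = 1 − 0.7996 = 20.0 %.

20.0 %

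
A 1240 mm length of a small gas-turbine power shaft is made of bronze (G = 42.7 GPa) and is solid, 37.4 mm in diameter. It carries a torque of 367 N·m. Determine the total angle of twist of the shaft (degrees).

3.18°

J = πd⁴/32 = π(0.0374)⁴/32 = 1.921×10^-7 m⁴.
θ = T·L/(G·J) = 367.0 × 1.24 / (42.7×10⁹ × 1.921×10^-7) = 0.05548 rad.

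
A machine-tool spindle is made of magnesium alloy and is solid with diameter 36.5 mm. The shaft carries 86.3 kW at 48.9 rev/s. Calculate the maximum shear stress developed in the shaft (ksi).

ω = 2π·48.9 = 307.2 rad/s, so T = P/ω = 86.3×10³ / 307.2 = 280.9 N·m.
J = πd⁴/32 = π(0.0365)⁴/32 = 1.742×10^-7 m⁴.
τ_max = T·r/J = 280.9 × 0.0182 / 1.742×10^-7 = 2.942×10^7 Pa.

4.27 ksi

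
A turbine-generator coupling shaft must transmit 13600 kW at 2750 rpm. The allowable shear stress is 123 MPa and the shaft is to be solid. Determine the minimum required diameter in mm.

ω = 2π·2750/60 = 288.0 rad/s, so T = P/ω = 13600×10³ / 288.0 = 47230 N·m.
For a solid shaft τ_max = 16T/(πd³), so d = (16T/(π τ_allow))^(1/3) = (16·47230/(π·1.23×10^8))^(1/3) = 0.1250 m.

125 mm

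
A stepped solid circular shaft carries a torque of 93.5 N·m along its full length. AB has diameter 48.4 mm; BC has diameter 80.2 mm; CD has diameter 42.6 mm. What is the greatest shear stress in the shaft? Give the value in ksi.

0.893 ksi

Under the same torque, τ_max = 16T/(πd³) is largest where d is smallest — segment CD (d = 42.6 mm).
τ_max = 16·93.50/(π·(0.0426)³) = 6.160×10^6 Pa.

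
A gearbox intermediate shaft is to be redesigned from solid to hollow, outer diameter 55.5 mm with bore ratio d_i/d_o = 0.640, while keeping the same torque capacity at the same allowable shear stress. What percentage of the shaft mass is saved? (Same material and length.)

Equal τ_max and T ⇒ the solid shaft needs d_s³ = d_o³(1−k⁴), so d_s = 55.5·(1−0.640⁴)^(1/3) = 52.20 mm.
Area ratio A_h/A_s = d_o²(1−k²)/d_s² = (1−k²)/(1−k⁴)^(2/3) = 0.6673.
Mass saving = 1 − 0.6673 = 33.3 %.

33.3 %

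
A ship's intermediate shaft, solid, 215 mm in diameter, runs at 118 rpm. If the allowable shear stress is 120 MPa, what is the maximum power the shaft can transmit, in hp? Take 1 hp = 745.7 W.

J = πd⁴/32 = π(0.215)⁴/32 = 2.098×10^-4 m⁴.
T_max = τ_allow·J/r = 1.20×10^8 × 2.098×10^-4 / 0.107 = 234200 N·m.
ω = 2π·118/60 = 12.36 rad/s, so P_max = T_max·ω = 2.894×10^6 W.

3880 hp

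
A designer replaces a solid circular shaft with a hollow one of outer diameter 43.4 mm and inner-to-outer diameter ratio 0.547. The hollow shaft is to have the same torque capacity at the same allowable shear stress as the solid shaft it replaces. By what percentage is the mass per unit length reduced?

Equal τ_max and T ⇒ the solid shaft needs d_s³ = d_o³(1−k⁴), so d_s = 43.4·(1−0.547⁴)^(1/3) = 42.06 mm.
Area ratio A_h/A_s = d_o²(1−k²)/d_s² = (1−k²)/(1−k⁴)^(2/3) = 0.7460.
Mass saving = 1 − 0.7460 = 25.4 %.

25.4 %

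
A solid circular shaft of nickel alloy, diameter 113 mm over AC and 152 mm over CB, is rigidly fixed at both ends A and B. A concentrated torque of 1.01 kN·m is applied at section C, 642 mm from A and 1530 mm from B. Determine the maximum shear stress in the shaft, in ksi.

Compatibility: T_A·a/J_AC = T_B·b/J_CB with T_A + T_B = T₀.
J_AC = 1.60×10^-5 m⁴, J_CB = 5.24×10^-5 m⁴, so T_A = T₀·(J_AC/a)/((J_AC/a)+(J_CB/b)) = 425.5 N·m, T_B = 584.5 N·m.
τ in each portion: τ_AC = 1.50×10^6 Pa, τ_CB = 8.48×10^5 Pa; maximum is in AC.
τ_max = T_AC·r/J = 425.5·0.0565/1.60×10^-5 = 1.502×10^6 Pa.

0.218 ksi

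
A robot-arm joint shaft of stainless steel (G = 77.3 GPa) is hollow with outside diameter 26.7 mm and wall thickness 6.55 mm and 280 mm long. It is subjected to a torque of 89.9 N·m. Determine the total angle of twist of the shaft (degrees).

0.401°

J = π(d_o⁴ − d_i⁴)/32 = π(0.0267⁴ − 0.0136⁴)/32 = 4.654×10^-8 m⁴.
θ = T·L/(G·J) = 89.90 × 0.280 / (77.3×10⁹ × 4.654×10^-8) = 6.998×10^-3 rad.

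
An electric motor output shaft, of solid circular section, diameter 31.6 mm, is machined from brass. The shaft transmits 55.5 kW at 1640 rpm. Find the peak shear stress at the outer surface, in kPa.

52200 kPa

ω = 2π·1640/60 = 171.7 rad/s, so T = P/ω = 55.5×10³ / 171.7 = 323.2 N·m.
J = πd⁴/32 = π(0.0316)⁴/32 = 9.789×10^-8 m⁴.
τ_max = T·r/J = 323.2 × 0.0158 / 9.789×10^-8 = 5.216×10^7 Pa.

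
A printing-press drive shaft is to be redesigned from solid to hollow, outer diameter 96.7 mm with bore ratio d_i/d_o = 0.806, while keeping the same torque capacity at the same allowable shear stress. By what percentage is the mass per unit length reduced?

49.5 %

Equal τ_max and T ⇒ the solid shaft needs d_s³ = d_o³(1−k⁴), so d_s = 96.7·(1−0.806⁴)^(1/3) = 80.55 mm.
Area ratio A_h/A_s = d_o²(1−k²)/d_s² = (1−k²)/(1−k⁴)^(2/3) = 0.5049.
Mass saving = 1 − 0.5049 = 49.5 %.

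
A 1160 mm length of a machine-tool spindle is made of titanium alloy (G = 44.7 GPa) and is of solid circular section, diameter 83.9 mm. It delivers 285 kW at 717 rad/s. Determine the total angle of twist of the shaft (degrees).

ω = 717 rad/s, so T = P/ω = 285×10³ / 717.0 = 397.5 N·m.
J = πd⁴/32 = π(0.0839)⁴/32 = 4.865×10^-6 m⁴.
θ = T·L/(G·J) = 397.5 × 1.16 / (44.7×10⁹ × 4.865×10^-6) = 2.120×10^-3 rad.

0.121°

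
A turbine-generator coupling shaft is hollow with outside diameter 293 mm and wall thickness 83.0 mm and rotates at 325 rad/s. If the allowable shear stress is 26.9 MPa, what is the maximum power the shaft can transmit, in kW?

J = π(d_o⁴ − d_i⁴)/32 = π(0.293⁴ − 0.127⁴)/32 = 6.980×10^-4 m⁴.
T_max = τ_allow·J/r = 2.69×10^7 × 6.980×10^-4 / 0.146 = 128200 N·m.
ω = 325 rad/s, so P_max = T_max·ω = 4.165×10^7 W.

41700 kW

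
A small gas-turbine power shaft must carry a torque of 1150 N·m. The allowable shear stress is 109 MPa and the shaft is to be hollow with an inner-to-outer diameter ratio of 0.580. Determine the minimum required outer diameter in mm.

39.3 mm

For a hollow shaft with d_i/d_o = 0.580: τ_max = 16T/(π d_o³ (1−k⁴)), so d_o = [16T/(π τ_allow (1−k⁴))]^(1/3) = [16·1150/(π·1.09×10^8·0.8868)]^(1/3) = 0.03928 m.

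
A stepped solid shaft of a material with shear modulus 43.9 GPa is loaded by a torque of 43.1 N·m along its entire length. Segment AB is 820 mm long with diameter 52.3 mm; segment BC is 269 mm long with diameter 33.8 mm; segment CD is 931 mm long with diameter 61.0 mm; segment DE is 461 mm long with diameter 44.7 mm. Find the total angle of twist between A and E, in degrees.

0.286°

J_AB = π(0.0523)⁴/32 = 7.35×10^-7 m⁴; J_BC = π(0.0338)⁴/32 = 1.28×10^-7 m⁴; J_CD = π(0.0610)⁴/32 = 1.36×10^-6 m⁴; J_DE = π(0.0447)⁴/32 = 3.92×10^-7 m⁴.
θ = (T/G)·Σ L_i/J_i = (43.10/43.9×10⁹)·(0.820/7.35×10^-7 + 0.269/1.28×10^-7 + 0.931/1.36×10^-6 + 0.461/3.92×10^-7) = 4.984×10^-3 rad.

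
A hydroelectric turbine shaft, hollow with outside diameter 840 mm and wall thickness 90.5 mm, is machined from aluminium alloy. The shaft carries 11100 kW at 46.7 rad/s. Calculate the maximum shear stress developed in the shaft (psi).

477 psi

ω = 46.7 rad/s, so T = P/ω = 11100×10³ / 46.70 = 237700 N·m.
J = π(d_o⁴ − d_i⁴)/32 = π(0.840⁴ − 0.659⁴)/32 = 0.03036 m⁴.
τ_max = T·r/J = 237700 × 0.420 / 0.03036 = 3.288×10^6 Pa.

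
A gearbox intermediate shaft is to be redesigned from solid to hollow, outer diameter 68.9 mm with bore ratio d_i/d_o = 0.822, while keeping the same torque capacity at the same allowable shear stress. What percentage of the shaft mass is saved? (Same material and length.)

Equal τ_max and T ⇒ the solid shaft needs d_s³ = d_o³(1−k⁴), so d_s = 68.9·(1−0.822⁴)^(1/3) = 56.23 mm.
Area ratio A_h/A_s = d_o²(1−k²)/d_s² = (1−k²)/(1−k⁴)^(2/3) = 0.4870.
Mass saving = 1 − 0.4870 = 51.3 %.

51.3 %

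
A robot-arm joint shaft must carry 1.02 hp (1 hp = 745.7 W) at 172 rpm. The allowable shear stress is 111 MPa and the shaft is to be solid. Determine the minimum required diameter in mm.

12.5 mm

ω = 2π·172/60 = 18.01 rad/s, so T = P/ω = 1.02×745.7 / 18.01 = 42.23 N·m.
For a solid shaft τ_max = 16T/(πd³), so d = (16T/(π τ_allow))^(1/3) = (16·42.23/(π·1.11×10^8))^(1/3) = 0.01247 m.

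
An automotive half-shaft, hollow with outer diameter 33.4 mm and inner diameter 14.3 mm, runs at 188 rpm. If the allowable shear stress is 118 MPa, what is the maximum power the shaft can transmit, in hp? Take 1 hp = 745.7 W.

J = π(d_o⁴ − d_i⁴)/32 = π(0.0334⁴ − 0.0143⁴)/32 = 1.181×10^-7 m⁴.
T_max = τ_allow·J/r = 1.18×10^8 × 1.181×10^-7 / 0.0167 = 834.3 N·m.
ω = 2π·188/60 = 19.69 rad/s, so P_max = T_max·ω = 1.642×10^4 W.

22.0 hp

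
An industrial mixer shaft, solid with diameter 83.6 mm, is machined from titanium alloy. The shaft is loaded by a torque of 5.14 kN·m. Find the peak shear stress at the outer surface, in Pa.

J = πd⁴/32 = π(0.0836)⁴/32 = 4.795×10^-6 m⁴.
τ_max = T·r/J = 5140 × 0.0418 / 4.795×10^-6 = 4.480×10^7 Pa.

4.48e7 Pa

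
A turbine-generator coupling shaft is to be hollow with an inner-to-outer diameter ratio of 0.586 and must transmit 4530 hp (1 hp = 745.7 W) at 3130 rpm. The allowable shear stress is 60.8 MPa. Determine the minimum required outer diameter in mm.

99.3 mm

ω = 2π·3130/60 = 327.8 rad/s, so T = P/ω = 4530×745.7 / 327.8 = 10310 N·m.
For a hollow shaft with d_i/d_o = 0.586: τ_max = 16T/(π d_o³ (1−k⁴)), so d_o = [16T/(π τ_allow (1−k⁴))]^(1/3) = [16·10310/(π·6.08×10^7·0.8821)]^(1/3) = 0.09928 m.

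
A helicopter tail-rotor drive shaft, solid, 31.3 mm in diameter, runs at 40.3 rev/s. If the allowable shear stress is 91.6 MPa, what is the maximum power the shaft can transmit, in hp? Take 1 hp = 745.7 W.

187 hp

J = πd⁴/32 = π(0.0313)⁴/32 = 9.423×10^-8 m⁴.
T_max = τ_allow·J/r = 9.16×10^7 × 9.423×10^-8 / 0.0157 = 551.5 N·m.
ω = 2π·40.3 = 253.2 rad/s, so P_max = T_max·ω = 1.397×10^5 W.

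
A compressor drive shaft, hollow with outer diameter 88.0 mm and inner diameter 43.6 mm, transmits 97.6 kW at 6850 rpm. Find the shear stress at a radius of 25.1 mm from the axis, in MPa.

0.617 MPa

ω = 2π·6850/60 = 717.3 rad/s, so T = P/ω = 97.6×10³ / 717.3 = 136.1 N·m.
J = π(d_o⁴ − d_i⁴)/32 = π(0.0880⁴ − 0.0436⁴)/32 = 5.533×10^-6 m⁴.
Shear stress varies linearly with radius: τ = T·r/J = 136.1 × 0.0251 / 5.533×10^-6 = 6.173×10^5 Pa.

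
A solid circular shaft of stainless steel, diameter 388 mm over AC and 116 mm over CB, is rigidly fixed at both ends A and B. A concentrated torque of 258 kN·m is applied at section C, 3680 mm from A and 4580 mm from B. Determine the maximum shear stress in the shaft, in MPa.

Compatibility: T_A·a/J_AC = T_B·b/J_CB with T_A + T_B = T₀.
J_AC = 2.22×10^-3 m⁴, J_CB = 1.78×10^-5 m⁴, so T_A = T₀·(J_AC/a)/((J_AC/a)+(J_CB/b)) = 256400 N·m, T_B = 1646 N·m.
τ in each portion: τ_AC = 2.24×10^7 Pa, τ_CB = 5.37×10^6 Pa; maximum is in AC.
τ_max = T_AC·r/J = 256400·0.194/2.22×10^-3 = 2.235×10^7 Pa.

22.4 MPa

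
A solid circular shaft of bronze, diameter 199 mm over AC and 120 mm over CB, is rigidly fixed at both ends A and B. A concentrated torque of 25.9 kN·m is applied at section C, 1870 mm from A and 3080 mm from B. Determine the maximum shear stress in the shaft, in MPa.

Compatibility: T_A·a/J_AC = T_B·b/J_CB with T_A + T_B = T₀.
J_AC = 1.54×10^-4 m⁴, J_CB = 2.04×10^-5 m⁴, so T_A = T₀·(J_AC/a)/((J_AC/a)+(J_CB/b)) = 23980 N·m, T_B = 1925 N·m.
τ in each portion: τ_AC = 1.55×10^7 Pa, τ_CB = 5.67×10^6 Pa; maximum is in AC.
τ_max = T_AC·r/J = 23980·0.0995/1.54×10^-4 = 1.549×10^7 Pa.

15.5 MPa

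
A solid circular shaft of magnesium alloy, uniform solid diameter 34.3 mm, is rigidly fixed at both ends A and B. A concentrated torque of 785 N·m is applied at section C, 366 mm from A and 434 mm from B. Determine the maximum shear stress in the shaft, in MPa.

53.7 MPa

With uniform GJ and both ends fixed, compatibility θ_AC = θ_CB gives T_A·a = T_B·b, together with T_A + T_B = T₀.
T_A = T₀·b/(a+b) = 785.0·434/800.0 = 425.9 N·m; T_B = 359.1 N·m.
τ in each portion: τ_AC = 5.37×10^7 Pa, τ_CB = 4.53×10^7 Pa; maximum is in AC.
τ_max = T_AC·r/J = 425.9·0.0171/1.36×10^-7 = 5.375×10^7 Pa.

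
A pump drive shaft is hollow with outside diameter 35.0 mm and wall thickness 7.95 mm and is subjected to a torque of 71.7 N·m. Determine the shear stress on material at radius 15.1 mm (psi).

J = π(d_o⁴ − d_i⁴)/32 = π(0.0350⁴ − 0.0191⁴)/32 = 1.343×10^-7 m⁴.
Shear stress varies linearly with radius: τ = T·r/J = 71.70 × 0.0151 / 1.343×10^-7 = 8.064×10^6 Pa.

1170 psi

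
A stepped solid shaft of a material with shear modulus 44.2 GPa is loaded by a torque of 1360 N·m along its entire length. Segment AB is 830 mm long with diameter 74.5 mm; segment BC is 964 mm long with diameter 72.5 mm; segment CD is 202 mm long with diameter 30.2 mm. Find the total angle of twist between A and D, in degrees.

5.47°

J_AB = π(0.0745)⁴/32 = 3.02×10^-6 m⁴; J_BC = π(0.0725)⁴/32 = 2.71×10^-6 m⁴; J_CD = π(0.0302)⁴/32 = 8.17×10^-8 m⁴.
θ = (T/G)·Σ L_i/J_i = (1360/44.2×10⁹)·(0.830/3.02×10^-6 + 0.964/2.71×10^-6 + 0.202/8.17×10^-8) = 0.09549 rad.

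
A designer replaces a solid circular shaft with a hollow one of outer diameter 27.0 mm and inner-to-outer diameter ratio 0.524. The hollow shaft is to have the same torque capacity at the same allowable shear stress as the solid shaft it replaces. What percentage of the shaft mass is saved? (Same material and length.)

23.6 %

Equal τ_max and T ⇒ the solid shaft needs d_s³ = d_o³(1−k⁴), so d_s = 27.0·(1−0.524⁴)^(1/3) = 26.30 mm.
Area ratio A_h/A_s = d_o²(1−k²)/d_s² = (1−k²)/(1−k⁴)^(2/3) = 0.7643.
Mass saving = 1 − 0.7643 = 23.6 %.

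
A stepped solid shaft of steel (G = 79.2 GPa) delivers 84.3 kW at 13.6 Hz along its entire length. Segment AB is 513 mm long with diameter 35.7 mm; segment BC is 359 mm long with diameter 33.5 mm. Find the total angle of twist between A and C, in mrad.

76.2 mrad

ω = 2π·13.6 = 85.45 rad/s, so T = P/ω = 84.3×10³ / 85.45 = 986.5 N·m.
J_AB = π(0.0357)⁴/32 = 1.59×10^-7 m⁴; J_BC = π(0.0335)⁴/32 = 1.24×10^-7 m⁴.
θ = (T/G)·Σ L_i/J_i = (986.5/79.2×10⁹)·(0.513/1.59×10^-7 + 0.359/1.24×10^-7) = 0.07624 rad.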